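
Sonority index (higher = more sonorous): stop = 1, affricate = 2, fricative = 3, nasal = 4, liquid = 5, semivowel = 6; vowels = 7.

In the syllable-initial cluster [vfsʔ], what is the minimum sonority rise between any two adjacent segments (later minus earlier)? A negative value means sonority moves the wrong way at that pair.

-2

/v/: fricative = 3.
/f/: fricative = 3.
/s/: fricative = 3.
/ʔ/: stop = 1.
/v/→/f/: change +0.
/f/→/s/: change +0.
/s/→/ʔ/: change -2.
Minimum = -2.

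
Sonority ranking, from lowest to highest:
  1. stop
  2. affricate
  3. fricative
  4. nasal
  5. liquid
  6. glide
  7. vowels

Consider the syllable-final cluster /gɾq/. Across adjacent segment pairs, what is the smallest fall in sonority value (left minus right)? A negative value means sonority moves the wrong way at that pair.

-4

/g/ — stop, sonority 1.
/ɾ/ — liquid, sonority 5.
/q/ — stop, sonority 1.
/g/→/ɾ/: change -4.
/ɾ/→/q/: change +4.
Minimum = -4.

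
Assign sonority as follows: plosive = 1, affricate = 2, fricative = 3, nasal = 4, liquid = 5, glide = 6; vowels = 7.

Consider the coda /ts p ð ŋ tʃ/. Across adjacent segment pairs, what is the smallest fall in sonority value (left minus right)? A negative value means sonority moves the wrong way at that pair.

/ts/ is an affricate (sonority 2).
/p/ is a plosive (sonority 1).
/ð/ is a fricative (sonority 3).
/ŋ/ is a nasal (sonority 4).
/tʃ/ is an affricate (sonority 2).
/ts/→/p/: change +1.
/p/→/ð/: change -2.
/ð/→/ŋ/: change -1.
/ŋ/→/tʃ/: change +2.
Minimum = -2.

-2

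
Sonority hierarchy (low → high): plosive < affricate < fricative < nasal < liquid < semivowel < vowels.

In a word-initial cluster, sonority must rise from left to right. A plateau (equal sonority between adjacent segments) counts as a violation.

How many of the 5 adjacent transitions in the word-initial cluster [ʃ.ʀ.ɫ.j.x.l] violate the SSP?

2

/ʃ/ is a fricative (sonority 3).
/ʀ/ is a liquid (sonority 5).
/ɫ/ is a liquid (sonority 5).
/j/ is a semivowel (sonority 6).
/x/ is a fricative (sonority 3).
/l/ is a liquid (sonority 5).
/ʃ/→/ʀ/: 3→5 (rises) — ok.
/ʀ/→/ɫ/: 5→5 (plateau) — violation.
/ɫ/→/j/: 5→6 (rises) — ok.
/j/→/x/: 6→3 (does not rise) — violation.
/x/→/l/: 3→5 (rises) — ok.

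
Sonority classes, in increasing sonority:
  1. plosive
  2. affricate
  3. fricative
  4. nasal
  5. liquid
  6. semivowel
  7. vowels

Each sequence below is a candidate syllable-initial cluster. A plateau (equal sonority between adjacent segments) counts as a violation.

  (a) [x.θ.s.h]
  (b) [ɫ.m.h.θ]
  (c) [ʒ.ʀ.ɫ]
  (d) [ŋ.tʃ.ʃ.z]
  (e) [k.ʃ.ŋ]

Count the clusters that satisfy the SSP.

1

(a) [x.θ.s.h]: profile 3-3-3-3 — violates.
(b) [ɫ.m.h.θ]: profile 5-4-3-3 — violates.
(c) [ʒ.ʀ.ɫ]: profile 3-5-5 — violates.
(d) [ŋ.tʃ.ʃ.z]: profile 4-2-3-3 — violates.
(e) [k.ʃ.ŋ]: profile 1-3-4 — obeys.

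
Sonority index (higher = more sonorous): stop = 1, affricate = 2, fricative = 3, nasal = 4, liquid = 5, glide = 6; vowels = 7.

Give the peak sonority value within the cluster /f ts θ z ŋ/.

4

/f/: fricative = 3.
/ts/: affricate = 2.
/θ/: fricative = 3.
/z/: fricative = 3.
/ŋ/: nasal = 4.
The maximum is 4.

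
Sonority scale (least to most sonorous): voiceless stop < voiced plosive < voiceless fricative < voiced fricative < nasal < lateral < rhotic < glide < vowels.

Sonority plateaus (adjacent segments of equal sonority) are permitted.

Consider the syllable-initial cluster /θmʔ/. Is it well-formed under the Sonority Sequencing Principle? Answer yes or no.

no

/θ/ — voiceless fricative, sonority 3.
/m/ — nasal, sonority 5.
/ʔ/ — voiceless stop, sonority 1.
The profile is 3-5-1. Between /m/ (5) and /ʔ/ (1) sonority does not rise, so the cluster violates the SSP.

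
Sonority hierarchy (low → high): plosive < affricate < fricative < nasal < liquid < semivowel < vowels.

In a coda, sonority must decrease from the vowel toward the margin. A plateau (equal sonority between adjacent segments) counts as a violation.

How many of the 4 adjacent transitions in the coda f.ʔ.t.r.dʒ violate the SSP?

/f/: fricative = 3.
/ʔ/: plosive = 1.
/t/: plosive = 1.
/r/: liquid = 5.
/dʒ/: affricate = 2.
/f/→/ʔ/: 3→1 (falls) — ok.
/ʔ/→/t/: 1→1 (plateau) — violation.
/t/→/r/: 1→5 (does not fall) — violation.
/r/→/dʒ/: 5→2 (falls) — ok.

2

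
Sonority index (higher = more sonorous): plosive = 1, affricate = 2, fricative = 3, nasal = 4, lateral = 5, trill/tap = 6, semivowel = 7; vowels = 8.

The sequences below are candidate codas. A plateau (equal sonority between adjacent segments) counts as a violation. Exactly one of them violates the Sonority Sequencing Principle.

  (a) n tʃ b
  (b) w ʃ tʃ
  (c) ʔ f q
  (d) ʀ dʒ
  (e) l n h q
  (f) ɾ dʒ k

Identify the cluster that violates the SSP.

(a) sonority 4-2-1: well-formed.
(b) sonority 7-3-2: well-formed.
(c) sonority 1-3-1: ill-formed.
(d) sonority 6-2: well-formed.
(e) sonority 5-4-3-1: well-formed.
(f) sonority 6-2-1: well-formed.

c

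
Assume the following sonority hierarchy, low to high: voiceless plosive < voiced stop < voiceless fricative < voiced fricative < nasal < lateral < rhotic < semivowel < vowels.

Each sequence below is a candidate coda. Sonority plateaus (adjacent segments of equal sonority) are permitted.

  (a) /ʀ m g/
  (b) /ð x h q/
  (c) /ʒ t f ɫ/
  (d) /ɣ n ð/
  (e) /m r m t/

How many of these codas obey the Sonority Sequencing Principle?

2

(a) /ʀ m g/: profile 7-5-2 — obeys.
(b) /ð x h q/: profile 4-3-3-1 — obeys.
(c) /ʒ t f ɫ/: profile 4-1-3-6 — violates.
(d) /ɣ n ð/: profile 4-5-4 — violates.
(e) /m r m t/: profile 5-7-5-1 — violates.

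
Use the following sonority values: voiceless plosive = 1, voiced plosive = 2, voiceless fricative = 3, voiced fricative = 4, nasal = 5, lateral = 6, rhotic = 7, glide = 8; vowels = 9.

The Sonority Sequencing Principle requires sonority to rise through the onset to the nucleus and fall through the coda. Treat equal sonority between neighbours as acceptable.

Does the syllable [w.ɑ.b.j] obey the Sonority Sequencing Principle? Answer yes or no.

Onset: /w/ is a glide (sonority 8); then the nucleus /ɑ/ (sonority 9).
Onset profile 8-9 — rises to the nucleus.
Coda: /b/ is a voiced plosive (sonority 2), /j/ is a glide (sonority 8).
Coda profile 9-2-8 — does not fall throughout.

no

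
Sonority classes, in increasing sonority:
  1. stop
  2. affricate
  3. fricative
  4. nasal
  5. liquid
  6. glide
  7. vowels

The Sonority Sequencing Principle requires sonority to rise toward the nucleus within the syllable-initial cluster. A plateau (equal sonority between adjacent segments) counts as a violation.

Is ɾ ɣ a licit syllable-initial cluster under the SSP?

no

/ɾ/ is a liquid (sonority 5).
/ɣ/ is a fricative (sonority 3).
The profile is 5-3. Between /ɾ/ (5) and /ɣ/ (3) sonority does not rise, so the cluster violates the SSP.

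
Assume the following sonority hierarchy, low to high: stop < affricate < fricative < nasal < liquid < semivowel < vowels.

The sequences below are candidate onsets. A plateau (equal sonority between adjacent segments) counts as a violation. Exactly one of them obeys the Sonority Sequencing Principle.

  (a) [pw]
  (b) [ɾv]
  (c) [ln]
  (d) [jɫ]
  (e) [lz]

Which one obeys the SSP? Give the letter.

a

(a) [pw]: profile 1-6 — obeys.
(b) [ɾv]: profile 5-3 — violates.
(c) [ln]: profile 5-4 — violates.
(d) [jɫ]: profile 6-5 — violates.
(e) [lz]: profile 5-3 — violates.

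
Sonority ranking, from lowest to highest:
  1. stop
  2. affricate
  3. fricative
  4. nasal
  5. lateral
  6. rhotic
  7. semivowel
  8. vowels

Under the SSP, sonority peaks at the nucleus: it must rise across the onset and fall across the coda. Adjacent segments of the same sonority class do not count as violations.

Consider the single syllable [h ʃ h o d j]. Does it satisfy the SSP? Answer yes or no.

no

Onset: /h/ is a fricative (sonority 3), /ʃ/ is a fricative (sonority 3), /h/ is a fricative (sonority 3); then the nucleus /o/ (sonority 8).
Onset profile 3-3-3-8 — rises to the nucleus.
Coda: /d/ is a stop (sonority 1), /j/ is a semivowel (sonority 7).
Coda profile 8-1-7 — does not fall throughout.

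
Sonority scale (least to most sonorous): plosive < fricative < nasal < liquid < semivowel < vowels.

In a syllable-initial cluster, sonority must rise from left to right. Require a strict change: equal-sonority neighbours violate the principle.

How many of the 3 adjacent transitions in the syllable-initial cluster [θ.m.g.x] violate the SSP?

1

/θ/ is a fricative (sonority 2).
/m/ is a nasal (sonority 3).
/g/ is a plosive (sonority 1).
/x/ is a fricative (sonority 2).
/θ/→/m/: 2→3 (rises) — ok.
/m/→/g/: 3→1 (does not rise) — violation.
/g/→/x/: 1→2 (rises) — ok.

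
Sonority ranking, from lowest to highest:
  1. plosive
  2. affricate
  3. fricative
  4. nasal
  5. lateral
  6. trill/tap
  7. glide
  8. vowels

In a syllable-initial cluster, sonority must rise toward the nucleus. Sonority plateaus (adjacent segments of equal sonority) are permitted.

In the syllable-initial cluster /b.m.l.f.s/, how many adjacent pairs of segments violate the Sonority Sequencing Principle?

/b/ — plosive, sonority 1.
/m/ — nasal, sonority 4.
/l/ — lateral, sonority 5.
/f/ — fricative, sonority 3.
/s/ — fricative, sonority 3.
/b/→/m/: 1→4 (rises) — ok.
/m/→/l/: 4→5 (rises) — ok.
/l/→/f/: 5→3 (does not rise) — violation.
/f/→/s/: 3→3 (plateau, allowed) — ok.

1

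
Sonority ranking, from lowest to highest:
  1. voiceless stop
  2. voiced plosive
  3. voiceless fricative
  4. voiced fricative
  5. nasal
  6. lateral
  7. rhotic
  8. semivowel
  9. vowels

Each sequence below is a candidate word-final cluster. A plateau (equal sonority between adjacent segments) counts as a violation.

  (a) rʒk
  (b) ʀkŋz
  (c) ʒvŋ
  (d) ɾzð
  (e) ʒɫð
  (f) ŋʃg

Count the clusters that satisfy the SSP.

2

(a) rʒk: profile 7-4-1 — obeys.
(b) ʀkŋz: profile 7-1-5-4 — violates.
(c) ʒvŋ: profile 4-4-5 — violates.
(d) ɾzð: profile 7-4-4 — violates.
(e) ʒɫð: profile 4-6-4 — violates.
(f) ŋʃg: profile 5-3-2 — obeys.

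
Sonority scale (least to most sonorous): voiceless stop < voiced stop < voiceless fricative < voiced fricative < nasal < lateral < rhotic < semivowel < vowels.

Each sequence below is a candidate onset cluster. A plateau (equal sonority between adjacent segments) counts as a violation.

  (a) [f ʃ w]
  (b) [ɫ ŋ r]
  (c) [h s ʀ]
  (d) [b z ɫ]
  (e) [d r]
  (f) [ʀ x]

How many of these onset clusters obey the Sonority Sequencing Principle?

2

(a) [f ʃ w]: profile 3-3-8 — violates.
(b) [ɫ ŋ r]: profile 6-5-7 — violates.
(c) [h s ʀ]: profile 3-3-7 — violates.
(d) [b z ɫ]: profile 2-4-6 — obeys.
(e) [d r]: profile 2-7 — obeys.
(f) [ʀ x]: profile 7-3 — violates.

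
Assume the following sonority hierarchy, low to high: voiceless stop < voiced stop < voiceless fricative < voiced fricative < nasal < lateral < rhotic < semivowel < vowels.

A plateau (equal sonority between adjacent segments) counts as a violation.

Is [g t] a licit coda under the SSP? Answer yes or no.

/g/ — voiced stop, sonority 2.
/t/ — voiceless stop, sonority 1.
The profile 2-1 strictly falls, so the coda satisfies the SSP.

yes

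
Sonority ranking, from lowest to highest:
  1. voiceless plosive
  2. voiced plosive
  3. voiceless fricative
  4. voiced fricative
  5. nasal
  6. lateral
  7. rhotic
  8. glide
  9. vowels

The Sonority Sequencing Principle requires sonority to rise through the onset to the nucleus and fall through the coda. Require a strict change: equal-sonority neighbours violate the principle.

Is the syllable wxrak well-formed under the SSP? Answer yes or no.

Onset: /w/ is a glide (sonority 8), /x/ is a voiceless fricative (sonority 3), /r/ is a rhotic (sonority 7); then the nucleus /a/ (sonority 9).
Onset profile 8-3-7-9 — does not strictly rise throughout.
Coda: /k/ is a voiceless plosive (sonority 1).
Coda profile 9-1 — falls from the nucleus.

no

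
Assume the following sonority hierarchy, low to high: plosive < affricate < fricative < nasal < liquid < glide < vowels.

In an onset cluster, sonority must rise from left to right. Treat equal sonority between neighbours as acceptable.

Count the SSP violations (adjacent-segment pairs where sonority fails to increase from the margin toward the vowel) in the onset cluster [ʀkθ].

/ʀ/ — liquid, sonority 5.
/k/ — plosive, sonority 1.
/θ/ — fricative, sonority 3.
/ʀ/→/k/: 5→1 (does not rise) — violation.
/k/→/θ/: 1→3 (rises) — ok.

1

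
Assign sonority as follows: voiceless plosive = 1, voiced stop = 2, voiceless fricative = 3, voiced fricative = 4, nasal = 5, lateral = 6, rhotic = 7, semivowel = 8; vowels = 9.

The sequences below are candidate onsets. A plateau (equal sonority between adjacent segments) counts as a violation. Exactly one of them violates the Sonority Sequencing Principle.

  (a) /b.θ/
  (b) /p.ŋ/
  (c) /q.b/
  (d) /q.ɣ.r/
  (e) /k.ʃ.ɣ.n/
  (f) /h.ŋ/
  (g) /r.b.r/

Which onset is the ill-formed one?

(a) 2-3 → obeys
(b) 1-5 → obeys
(c) 1-2 → obeys
(d) 1-4-7 → obeys
(e) 1-3-4-5 → obeys
(f) 3-5 → obeys
(g) 7-2-7 → violates

g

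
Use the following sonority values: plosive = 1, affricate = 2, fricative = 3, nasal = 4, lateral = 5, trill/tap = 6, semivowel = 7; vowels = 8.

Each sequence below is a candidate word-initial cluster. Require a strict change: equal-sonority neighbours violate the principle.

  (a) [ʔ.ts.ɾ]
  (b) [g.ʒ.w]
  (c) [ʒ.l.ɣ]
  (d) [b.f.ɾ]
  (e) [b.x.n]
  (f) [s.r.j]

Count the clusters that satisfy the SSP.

(a) sonority 1-2-6: well-formed.
(b) sonority 1-3-7: well-formed.
(c) sonority 3-5-3: ill-formed.
(d) sonority 1-3-6: well-formed.
(e) sonority 1-3-4: well-formed.
(f) sonority 3-6-7: well-formed.

5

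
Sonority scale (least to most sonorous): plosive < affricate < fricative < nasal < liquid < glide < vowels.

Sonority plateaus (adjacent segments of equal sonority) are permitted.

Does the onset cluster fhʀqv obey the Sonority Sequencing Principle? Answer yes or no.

/f/ — fricative, sonority 3.
/h/ — fricative, sonority 3.
/ʀ/ — liquid, sonority 5.
/q/ — plosive, sonority 1.
/v/ — fricative, sonority 3.
The profile is 3-3-5-1-3. Between /ʀ/ (5) and /q/ (1) sonority does not rise, so the cluster violates the SSP.

no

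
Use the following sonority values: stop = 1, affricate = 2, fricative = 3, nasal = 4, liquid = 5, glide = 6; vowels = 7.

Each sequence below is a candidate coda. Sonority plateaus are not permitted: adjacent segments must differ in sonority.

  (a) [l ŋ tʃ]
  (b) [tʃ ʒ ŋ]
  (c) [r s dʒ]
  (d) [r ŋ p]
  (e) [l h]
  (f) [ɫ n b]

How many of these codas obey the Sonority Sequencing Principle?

5

(a) sonority 5-4-2: well-formed.
(b) sonority 2-3-4: ill-formed.
(c) sonority 5-3-2: well-formed.
(d) sonority 5-4-1: well-formed.
(e) sonority 5-3: well-formed.
(f) sonority 5-4-1: well-formed.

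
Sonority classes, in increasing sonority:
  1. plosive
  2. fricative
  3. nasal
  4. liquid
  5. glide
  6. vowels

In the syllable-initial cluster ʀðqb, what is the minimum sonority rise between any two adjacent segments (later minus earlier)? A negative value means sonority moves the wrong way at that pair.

/ʀ/ — liquid, sonority 4.
/ð/ — fricative, sonority 2.
/q/ — plosive, sonority 1.
/b/ — plosive, sonority 1.
/ʀ/→/ð/: change -2.
/ð/→/q/: change -1.
/q/→/b/: change +0.
Minimum = -2.

-2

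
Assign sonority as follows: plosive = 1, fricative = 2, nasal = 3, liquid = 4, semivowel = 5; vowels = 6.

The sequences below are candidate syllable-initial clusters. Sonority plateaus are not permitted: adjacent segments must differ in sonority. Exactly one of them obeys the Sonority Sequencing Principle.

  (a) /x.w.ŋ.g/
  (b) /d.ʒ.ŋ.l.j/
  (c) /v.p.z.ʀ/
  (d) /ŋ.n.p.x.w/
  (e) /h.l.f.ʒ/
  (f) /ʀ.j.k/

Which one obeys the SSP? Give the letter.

(a) sonority 2-5-3-1: ill-formed.
(b) sonority 1-2-3-4-5: well-formed.
(c) sonority 2-1-2-4: ill-formed.
(d) sonority 3-3-1-2-5: ill-formed.
(e) sonority 2-4-2-2: ill-formed.
(f) sonority 4-5-1: ill-formed.

b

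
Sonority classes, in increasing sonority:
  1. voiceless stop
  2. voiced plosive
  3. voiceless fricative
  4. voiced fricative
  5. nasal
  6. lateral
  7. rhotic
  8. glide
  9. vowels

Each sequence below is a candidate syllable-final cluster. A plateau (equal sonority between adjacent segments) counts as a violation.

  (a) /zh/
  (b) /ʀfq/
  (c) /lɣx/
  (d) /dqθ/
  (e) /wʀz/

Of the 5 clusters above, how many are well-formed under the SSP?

(a) 4-3 → obeys
(b) 7-3-1 → obeys
(c) 6-4-3 → obeys
(d) 2-1-3 → violates
(e) 8-7-4 → obeys

4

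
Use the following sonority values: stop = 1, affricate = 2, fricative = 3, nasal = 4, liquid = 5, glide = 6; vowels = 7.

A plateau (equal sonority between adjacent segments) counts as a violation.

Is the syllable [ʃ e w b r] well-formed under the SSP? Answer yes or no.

no

Onset: /ʃ/ is a fricative (sonority 3); then the nucleus /e/ (sonority 7).
Onset profile 3-7 — rises to the nucleus.
Coda: /w/ is a glide (sonority 6), /b/ is a stop (sonority 1), /r/ is a liquid (sonority 5).
Coda profile 7-6-1-5 — does not strictly fall throughout.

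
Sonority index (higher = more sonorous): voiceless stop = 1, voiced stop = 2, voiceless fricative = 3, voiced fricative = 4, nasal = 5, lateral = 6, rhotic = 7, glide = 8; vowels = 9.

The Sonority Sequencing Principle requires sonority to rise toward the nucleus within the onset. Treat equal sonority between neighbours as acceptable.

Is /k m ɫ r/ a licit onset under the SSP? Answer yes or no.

yes

/k/ — voiceless stop, sonority 1.
/m/ — nasal, sonority 5.
/ɫ/ — lateral, sonority 6.
/r/ — rhotic, sonority 7.
The profile 1-5-6-7 strictly rises, so the onset satisfies the SSP.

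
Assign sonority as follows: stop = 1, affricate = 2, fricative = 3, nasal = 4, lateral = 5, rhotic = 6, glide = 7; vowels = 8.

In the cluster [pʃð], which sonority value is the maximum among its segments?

/p/ — stop, sonority 1.
/ʃ/ — fricative, sonority 3.
/ð/ — fricative, sonority 3.
The maximum is 3.

3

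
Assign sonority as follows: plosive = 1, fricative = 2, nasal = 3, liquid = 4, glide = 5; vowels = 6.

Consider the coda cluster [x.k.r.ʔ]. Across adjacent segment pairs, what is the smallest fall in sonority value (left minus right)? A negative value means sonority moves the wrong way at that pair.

/x/: fricative = 2.
/k/: plosive = 1.
/r/: liquid = 4.
/ʔ/: plosive = 1.
/x/→/k/: change +1.
/k/→/r/: change -3.
/r/→/ʔ/: change +3.
Minimum = -3.

-3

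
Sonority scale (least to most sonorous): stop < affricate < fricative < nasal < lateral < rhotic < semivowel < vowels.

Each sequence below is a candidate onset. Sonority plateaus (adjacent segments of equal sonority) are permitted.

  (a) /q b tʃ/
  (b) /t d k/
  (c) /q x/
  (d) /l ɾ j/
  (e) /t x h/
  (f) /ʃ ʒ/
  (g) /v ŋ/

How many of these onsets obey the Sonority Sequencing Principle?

7

(a) sonority 1-1-2: well-formed.
(b) sonority 1-1-1: well-formed.
(c) sonority 1-3: well-formed.
(d) sonority 5-6-7: well-formed.
(e) sonority 1-3-3: well-formed.
(f) sonority 3-3: well-formed.
(g) sonority 3-4: well-formed.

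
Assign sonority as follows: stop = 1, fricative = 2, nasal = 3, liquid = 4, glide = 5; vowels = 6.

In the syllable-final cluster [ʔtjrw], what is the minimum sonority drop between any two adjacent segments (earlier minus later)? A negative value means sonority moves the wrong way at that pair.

/ʔ/ — stop, sonority 1.
/t/ — stop, sonority 1.
/j/ — glide, sonority 5.
/r/ — liquid, sonority 4.
/w/ — glide, sonority 5.
/ʔ/→/t/: change +0.
/t/→/j/: change -4.
/j/→/r/: change +1.
/r/→/w/: change -1.
Minimum = -4.

-4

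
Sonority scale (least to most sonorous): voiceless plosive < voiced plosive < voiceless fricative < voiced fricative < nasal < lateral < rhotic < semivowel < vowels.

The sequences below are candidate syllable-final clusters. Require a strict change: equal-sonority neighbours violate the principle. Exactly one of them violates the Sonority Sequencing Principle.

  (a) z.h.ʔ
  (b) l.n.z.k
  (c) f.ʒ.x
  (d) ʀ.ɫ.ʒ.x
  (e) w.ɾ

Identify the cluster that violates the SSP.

c

(a) 4-3-1 → obeys
(b) 6-5-4-1 → obeys
(c) 3-4-3 → violates
(d) 7-6-4-3 → obeys
(e) 8-7 → obeys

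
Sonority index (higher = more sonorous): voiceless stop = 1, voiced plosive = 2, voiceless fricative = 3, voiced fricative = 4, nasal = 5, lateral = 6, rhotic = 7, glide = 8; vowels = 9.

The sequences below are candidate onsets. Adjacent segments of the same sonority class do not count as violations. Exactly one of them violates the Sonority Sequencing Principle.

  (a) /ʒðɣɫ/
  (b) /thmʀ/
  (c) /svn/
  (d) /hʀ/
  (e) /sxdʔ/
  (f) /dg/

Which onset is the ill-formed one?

(a) 4-4-4-6 → obeys
(b) 1-3-5-7 → obeys
(c) 3-4-5 → obeys
(d) 3-7 → obeys
(e) 3-3-2-1 → violates
(f) 2-2 → obeys

e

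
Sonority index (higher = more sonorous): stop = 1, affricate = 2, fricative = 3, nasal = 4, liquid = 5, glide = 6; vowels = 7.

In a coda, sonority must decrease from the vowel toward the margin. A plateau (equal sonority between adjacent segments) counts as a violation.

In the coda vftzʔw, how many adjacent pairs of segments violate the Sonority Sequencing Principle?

/v/: fricative = 3.
/f/: fricative = 3.
/t/: stop = 1.
/z/: fricative = 3.
/ʔ/: stop = 1.
/w/: glide = 6.
/v/→/f/: 3→3 (plateau) — violation.
/f/→/t/: 3→1 (falls) — ok.
/t/→/z/: 1→3 (does not fall) — violation.
/z/→/ʔ/: 3→1 (falls) — ok.
/ʔ/→/w/: 1→6 (does not fall) — violation.

3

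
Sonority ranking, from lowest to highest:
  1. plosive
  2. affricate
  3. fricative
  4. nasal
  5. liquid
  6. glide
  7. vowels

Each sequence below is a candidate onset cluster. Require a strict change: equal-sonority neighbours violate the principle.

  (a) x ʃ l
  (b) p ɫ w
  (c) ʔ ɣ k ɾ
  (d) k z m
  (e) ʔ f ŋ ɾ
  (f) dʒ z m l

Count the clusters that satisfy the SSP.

(a) x ʃ l: profile 3-3-5 — violates.
(b) p ɫ w: profile 1-5-6 — obeys.
(c) ʔ ɣ k ɾ: profile 1-3-1-5 — violates.
(d) k z m: profile 1-3-4 — obeys.
(e) ʔ f ŋ ɾ: profile 1-3-4-5 — obeys.
(f) dʒ z m l: profile 2-3-4-5 — obeys.

4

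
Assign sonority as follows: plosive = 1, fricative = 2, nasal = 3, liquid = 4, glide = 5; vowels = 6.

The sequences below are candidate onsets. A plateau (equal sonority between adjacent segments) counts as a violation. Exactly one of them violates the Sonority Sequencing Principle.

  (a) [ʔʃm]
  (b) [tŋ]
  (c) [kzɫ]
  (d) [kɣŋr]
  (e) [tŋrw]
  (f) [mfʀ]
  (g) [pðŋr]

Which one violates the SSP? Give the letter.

(a) sonority 1-2-3: well-formed.
(b) sonority 1-3: well-formed.
(c) sonority 1-2-4: well-formed.
(d) sonority 1-2-3-4: well-formed.
(e) sonority 1-3-4-5: well-formed.
(f) sonority 3-2-4: ill-formed.
(g) sonority 1-2-3-4: well-formed.

f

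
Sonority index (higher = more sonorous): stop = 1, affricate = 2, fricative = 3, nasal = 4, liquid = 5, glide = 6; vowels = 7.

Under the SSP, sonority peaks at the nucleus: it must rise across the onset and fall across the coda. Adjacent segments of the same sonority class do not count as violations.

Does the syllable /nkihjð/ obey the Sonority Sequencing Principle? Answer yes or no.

Onset: /n/ is a nasal (sonority 4), /k/ is a stop (sonority 1); then the nucleus /i/ (sonority 7).
Onset profile 4-1-7 — does not rise throughout.
Coda: /h/ is a fricative (sonority 3), /j/ is a glide (sonority 6), /ð/ is a fricative (sonority 3).
Coda profile 7-3-6-3 — does not fall throughout.

no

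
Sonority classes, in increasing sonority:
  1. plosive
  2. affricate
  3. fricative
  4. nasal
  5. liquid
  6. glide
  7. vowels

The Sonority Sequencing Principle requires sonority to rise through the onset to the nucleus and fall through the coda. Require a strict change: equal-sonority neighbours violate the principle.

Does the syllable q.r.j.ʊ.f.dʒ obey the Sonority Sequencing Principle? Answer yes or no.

Onset: /q/ is a plosive (sonority 1), /r/ is a liquid (sonority 5), /j/ is a glide (sonority 6); then the nucleus /ʊ/ (sonority 7).
Onset profile 1-5-6-7 — rises to the nucleus.
Coda: /f/ is a fricative (sonority 3), /dʒ/ is an affricate (sonority 2).
Coda profile 7-3-2 — falls from the nucleus.

yes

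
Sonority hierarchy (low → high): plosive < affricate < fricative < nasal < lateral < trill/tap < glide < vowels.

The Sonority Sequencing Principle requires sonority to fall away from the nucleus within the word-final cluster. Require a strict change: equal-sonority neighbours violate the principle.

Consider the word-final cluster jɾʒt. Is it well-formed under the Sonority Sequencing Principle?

/j/: glide = 7.
/ɾ/: trill/tap = 6.
/ʒ/: fricative = 3.
/t/: plosive = 1.
The profile 7-6-3-1 strictly falls, so the word-final cluster satisfies the SSP.

yes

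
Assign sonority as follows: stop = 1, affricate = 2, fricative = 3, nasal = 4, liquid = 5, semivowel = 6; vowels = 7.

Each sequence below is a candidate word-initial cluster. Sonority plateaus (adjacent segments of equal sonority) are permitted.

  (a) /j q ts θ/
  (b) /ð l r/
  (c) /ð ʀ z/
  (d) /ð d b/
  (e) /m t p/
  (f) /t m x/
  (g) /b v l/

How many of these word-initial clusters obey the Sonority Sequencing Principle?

2

(a) /j q ts θ/: profile 6-1-2-3 — violates.
(b) /ð l r/: profile 3-5-5 — obeys.
(c) /ð ʀ z/: profile 3-5-3 — violates.
(d) /ð d b/: profile 3-1-1 — violates.
(e) /m t p/: profile 4-1-1 — violates.
(f) /t m x/: profile 1-4-3 — violates.
(g) /b v l/: profile 1-3-5 — obeys.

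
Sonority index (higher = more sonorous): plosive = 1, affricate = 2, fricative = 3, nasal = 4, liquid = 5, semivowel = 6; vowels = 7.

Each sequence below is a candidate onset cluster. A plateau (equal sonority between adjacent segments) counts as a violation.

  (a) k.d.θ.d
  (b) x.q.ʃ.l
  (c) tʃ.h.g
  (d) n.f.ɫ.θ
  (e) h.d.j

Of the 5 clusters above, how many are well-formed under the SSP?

0

(a) sonority 1-1-3-1: ill-formed.
(b) sonority 3-1-3-5: ill-formed.
(c) sonority 2-3-1: ill-formed.
(d) sonority 4-3-5-3: ill-formed.
(e) sonority 3-1-6: ill-formed.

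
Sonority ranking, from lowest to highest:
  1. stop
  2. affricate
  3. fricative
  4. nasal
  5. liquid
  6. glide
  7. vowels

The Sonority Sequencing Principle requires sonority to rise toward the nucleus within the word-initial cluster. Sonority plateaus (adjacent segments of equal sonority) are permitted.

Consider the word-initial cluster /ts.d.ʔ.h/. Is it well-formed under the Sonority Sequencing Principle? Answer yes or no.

no

/ts/ is an affricate (sonority 2).
/d/ is a stop (sonority 1).
/ʔ/ is a stop (sonority 1).
/h/ is a fricative (sonority 3).
The profile is 2-1-1-3. Between /ts/ (2) and /d/ (1) sonority does not rise, so the cluster violates the SSP.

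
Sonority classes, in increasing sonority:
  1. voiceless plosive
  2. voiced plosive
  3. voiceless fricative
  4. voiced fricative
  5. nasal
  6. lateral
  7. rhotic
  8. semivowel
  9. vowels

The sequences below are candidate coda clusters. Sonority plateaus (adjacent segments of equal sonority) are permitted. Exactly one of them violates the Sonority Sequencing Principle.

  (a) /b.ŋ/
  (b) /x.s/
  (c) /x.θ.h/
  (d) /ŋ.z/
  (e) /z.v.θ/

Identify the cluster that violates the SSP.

a

(a) sonority 2-5: ill-formed.
(b) sonority 3-3: well-formed.
(c) sonority 3-3-3: well-formed.
(d) sonority 5-4: well-formed.
(e) sonority 4-4-3: well-formed.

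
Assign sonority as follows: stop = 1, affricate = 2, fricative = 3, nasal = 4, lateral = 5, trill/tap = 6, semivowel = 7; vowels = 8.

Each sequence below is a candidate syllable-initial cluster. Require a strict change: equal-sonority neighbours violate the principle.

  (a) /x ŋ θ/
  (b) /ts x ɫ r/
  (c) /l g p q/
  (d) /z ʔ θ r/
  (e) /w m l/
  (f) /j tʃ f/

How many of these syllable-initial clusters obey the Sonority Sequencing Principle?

1

(a) sonority 3-4-3: ill-formed.
(b) sonority 2-3-5-6: well-formed.
(c) sonority 5-1-1-1: ill-formed.
(d) sonority 3-1-3-6: ill-formed.
(e) sonority 7-4-5: ill-formed.
(f) sonority 7-2-3: ill-formed.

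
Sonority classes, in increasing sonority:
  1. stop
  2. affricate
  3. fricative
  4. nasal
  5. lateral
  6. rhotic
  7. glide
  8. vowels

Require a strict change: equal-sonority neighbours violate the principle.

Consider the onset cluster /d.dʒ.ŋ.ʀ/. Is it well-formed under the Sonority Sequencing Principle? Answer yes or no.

yes

/d/: stop = 1.
/dʒ/: affricate = 2.
/ŋ/: nasal = 4.
/ʀ/: rhotic = 6.
The profile 1-2-4-6 strictly rises, so the onset cluster satisfies the SSP.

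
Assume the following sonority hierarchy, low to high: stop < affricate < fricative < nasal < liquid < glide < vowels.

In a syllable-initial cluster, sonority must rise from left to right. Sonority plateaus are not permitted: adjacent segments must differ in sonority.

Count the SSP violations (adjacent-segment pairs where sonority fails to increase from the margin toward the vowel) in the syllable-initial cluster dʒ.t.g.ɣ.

/dʒ/ — affricate, sonority 2.
/t/ — stop, sonority 1.
/g/ — stop, sonority 1.
/ɣ/ — fricative, sonority 3.
/dʒ/→/t/: 2→1 (does not rise) — violation.
/t/→/g/: 1→1 (plateau) — violation.
/g/→/ɣ/: 1→3 (rises) — ok.

2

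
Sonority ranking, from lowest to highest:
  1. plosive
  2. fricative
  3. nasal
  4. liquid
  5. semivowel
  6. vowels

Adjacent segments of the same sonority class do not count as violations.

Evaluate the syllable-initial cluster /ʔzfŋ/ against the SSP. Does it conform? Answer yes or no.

yes

/ʔ/ — plosive, sonority 1.
/z/ — fricative, sonority 2.
/f/ — fricative, sonority 2.
/ŋ/ — nasal, sonority 3.
The profile 1-2-2-3 is non-decreasing (plateaus allowed), so the syllable-initial cluster satisfies the SSP.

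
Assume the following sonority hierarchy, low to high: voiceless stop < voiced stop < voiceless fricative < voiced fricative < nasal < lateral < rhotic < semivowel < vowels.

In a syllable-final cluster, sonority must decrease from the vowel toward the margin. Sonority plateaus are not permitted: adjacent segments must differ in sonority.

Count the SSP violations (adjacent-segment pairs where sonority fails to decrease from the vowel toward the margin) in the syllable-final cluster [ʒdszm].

3

/ʒ/ — voiced fricative, sonority 4.
/d/ — voiced stop, sonority 2.
/s/ — voiceless fricative, sonority 3.
/z/ — voiced fricative, sonority 4.
/m/ — nasal, sonority 5.
/ʒ/→/d/: 4→2 (falls) — ok.
/d/→/s/: 2→3 (does not fall) — violation.
/s/→/z/: 3→4 (does not fall) — violation.
/z/→/m/: 4→5 (does not fall) — violation.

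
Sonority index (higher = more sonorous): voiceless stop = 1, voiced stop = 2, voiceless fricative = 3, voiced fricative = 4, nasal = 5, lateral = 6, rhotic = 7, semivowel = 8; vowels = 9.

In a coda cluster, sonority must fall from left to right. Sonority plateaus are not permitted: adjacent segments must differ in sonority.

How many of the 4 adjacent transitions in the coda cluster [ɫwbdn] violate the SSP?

3

/ɫ/: lateral = 6.
/w/: semivowel = 8.
/b/: voiced stop = 2.
/d/: voiced stop = 2.
/n/: nasal = 5.
/ɫ/→/w/: 6→8 (does not fall) — violation.
/w/→/b/: 8→2 (falls) — ok.
/b/→/d/: 2→2 (plateau) — violation.
/d/→/n/: 2→5 (does not fall) — violation.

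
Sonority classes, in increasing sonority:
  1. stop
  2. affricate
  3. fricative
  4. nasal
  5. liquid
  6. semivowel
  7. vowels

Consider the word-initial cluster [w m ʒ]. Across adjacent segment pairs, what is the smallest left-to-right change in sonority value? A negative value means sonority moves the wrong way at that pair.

-2

/w/: semivowel = 6.
/m/: nasal = 4.
/ʒ/: fricative = 3.
/w/→/m/: change -2.
/m/→/ʒ/: change -1.
Minimum = -2.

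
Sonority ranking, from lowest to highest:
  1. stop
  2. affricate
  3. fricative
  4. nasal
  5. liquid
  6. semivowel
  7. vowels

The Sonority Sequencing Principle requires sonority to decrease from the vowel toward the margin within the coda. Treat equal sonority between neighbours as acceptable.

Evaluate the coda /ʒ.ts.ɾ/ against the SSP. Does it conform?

/ʒ/ is a fricative (sonority 3).
/ts/ is an affricate (sonority 2).
/ɾ/ is a liquid (sonority 5).
The profile is 3-2-5. Between /ts/ (2) and /ɾ/ (5) sonority does not fall, so the cluster violates the SSP.

no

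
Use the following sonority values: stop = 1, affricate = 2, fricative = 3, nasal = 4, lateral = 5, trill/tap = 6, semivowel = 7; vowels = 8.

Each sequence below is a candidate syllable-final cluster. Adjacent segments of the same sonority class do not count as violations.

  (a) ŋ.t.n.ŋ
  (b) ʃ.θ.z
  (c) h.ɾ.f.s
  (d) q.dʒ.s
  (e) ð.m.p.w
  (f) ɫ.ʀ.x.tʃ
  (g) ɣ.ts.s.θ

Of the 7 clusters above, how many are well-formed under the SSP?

1

(a) ŋ.t.n.ŋ: profile 4-1-4-4 — violates.
(b) ʃ.θ.z: profile 3-3-3 — obeys.
(c) h.ɾ.f.s: profile 3-6-3-3 — violates.
(d) q.dʒ.s: profile 1-2-3 — violates.
(e) ð.m.p.w: profile 3-4-1-7 — violates.
(f) ɫ.ʀ.x.tʃ: profile 5-6-3-2 — violates.
(g) ɣ.ts.s.θ: profile 3-2-3-3 — violates.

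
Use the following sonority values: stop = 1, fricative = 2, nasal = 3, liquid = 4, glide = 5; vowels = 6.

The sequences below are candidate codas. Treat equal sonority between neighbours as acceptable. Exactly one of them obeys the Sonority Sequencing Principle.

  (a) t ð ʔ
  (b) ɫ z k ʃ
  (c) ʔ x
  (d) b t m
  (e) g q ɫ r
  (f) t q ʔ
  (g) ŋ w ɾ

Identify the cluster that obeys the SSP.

(a) sonority 1-2-1: ill-formed.
(b) sonority 4-2-1-2: ill-formed.
(c) sonority 1-2: ill-formed.
(d) sonority 1-1-3: ill-formed.
(e) sonority 1-1-4-4: ill-formed.
(f) sonority 1-1-1: well-formed.
(g) sonority 3-5-4: ill-formed.

f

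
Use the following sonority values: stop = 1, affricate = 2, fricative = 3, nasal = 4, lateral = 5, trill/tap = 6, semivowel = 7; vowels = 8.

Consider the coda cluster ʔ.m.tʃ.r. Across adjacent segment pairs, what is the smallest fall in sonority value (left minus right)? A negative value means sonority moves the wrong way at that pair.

-4

/ʔ/ is a stop (sonority 1).
/m/ is a nasal (sonority 4).
/tʃ/ is an affricate (sonority 2).
/r/ is a trill/tap (sonority 6).
/ʔ/→/m/: change -3.
/m/→/tʃ/: change +2.
/tʃ/→/r/: change -4.
Minimum = -4.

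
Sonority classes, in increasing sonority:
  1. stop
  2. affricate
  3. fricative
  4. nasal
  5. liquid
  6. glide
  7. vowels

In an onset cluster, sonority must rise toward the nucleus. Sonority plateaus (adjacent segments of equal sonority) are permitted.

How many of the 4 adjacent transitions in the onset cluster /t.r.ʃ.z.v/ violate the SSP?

1

/t/ is a stop (sonority 1).
/r/ is a liquid (sonority 5).
/ʃ/ is a fricative (sonority 3).
/z/ is a fricative (sonority 3).
/v/ is a fricative (sonority 3).
/t/→/r/: 1→5 (rises) — ok.
/r/→/ʃ/: 5→3 (does not rise) — violation.
/ʃ/→/z/: 3→3 (plateau, allowed) — ok.
/z/→/v/: 3→3 (plateau, allowed) — ok.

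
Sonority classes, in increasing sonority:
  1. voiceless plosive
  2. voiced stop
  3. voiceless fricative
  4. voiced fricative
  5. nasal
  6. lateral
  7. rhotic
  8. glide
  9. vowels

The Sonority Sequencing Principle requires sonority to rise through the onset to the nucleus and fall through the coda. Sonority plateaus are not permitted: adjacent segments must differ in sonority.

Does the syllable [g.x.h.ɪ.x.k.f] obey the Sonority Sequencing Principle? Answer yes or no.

Onset: /g/ is a voiced stop (sonority 2), /x/ is a voiceless fricative (sonority 3), /h/ is a voiceless fricative (sonority 3); then the nucleus /ɪ/ (sonority 9).
Onset profile 2-3-3-9 — does not strictly rise throughout.
Coda: /x/ is a voiceless fricative (sonority 3), /k/ is a voiceless plosive (sonority 1), /f/ is a voiceless fricative (sonority 3).
Coda profile 9-3-1-3 — does not strictly fall throughout.

no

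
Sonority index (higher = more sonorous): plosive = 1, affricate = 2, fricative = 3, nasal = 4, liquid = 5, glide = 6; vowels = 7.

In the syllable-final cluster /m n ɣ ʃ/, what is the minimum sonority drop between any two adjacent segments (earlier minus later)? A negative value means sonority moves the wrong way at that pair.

0

/m/: nasal = 4.
/n/: nasal = 4.
/ɣ/: fricative = 3.
/ʃ/: fricative = 3.
/m/→/n/: change +0.
/n/→/ɣ/: change +1.
/ɣ/→/ʃ/: change +0.
Minimum = 0.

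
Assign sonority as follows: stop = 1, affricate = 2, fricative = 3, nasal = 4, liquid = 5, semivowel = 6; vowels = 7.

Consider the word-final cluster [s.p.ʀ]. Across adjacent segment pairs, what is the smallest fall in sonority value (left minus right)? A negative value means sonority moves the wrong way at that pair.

/s/: fricative = 3.
/p/: stop = 1.
/ʀ/: liquid = 5.
/s/→/p/: change +2.
/p/→/ʀ/: change -4.
Minimum = -4.

-4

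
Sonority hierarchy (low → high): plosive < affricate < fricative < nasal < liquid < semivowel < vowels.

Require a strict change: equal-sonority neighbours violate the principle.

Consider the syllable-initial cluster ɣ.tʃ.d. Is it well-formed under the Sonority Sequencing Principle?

/ɣ/: fricative = 3.
/tʃ/: affricate = 2.
/d/: plosive = 1.
The profile is 3-2-1. Between /ɣ/ (3) and /tʃ/ (2) sonority does not rise, so the cluster violates the SSP.

no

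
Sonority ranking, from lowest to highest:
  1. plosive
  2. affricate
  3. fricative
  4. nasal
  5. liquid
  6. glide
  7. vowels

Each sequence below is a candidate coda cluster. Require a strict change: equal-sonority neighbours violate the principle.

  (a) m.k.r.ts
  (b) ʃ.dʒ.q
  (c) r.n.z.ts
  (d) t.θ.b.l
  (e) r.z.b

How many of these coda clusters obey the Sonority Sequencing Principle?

3

(a) m.k.r.ts: profile 4-1-5-2 — violates.
(b) ʃ.dʒ.q: profile 3-2-1 — obeys.
(c) r.n.z.ts: profile 5-4-3-2 — obeys.
(d) t.θ.b.l: profile 1-3-1-5 — violates.
(e) r.z.b: profile 5-3-1 — obeys.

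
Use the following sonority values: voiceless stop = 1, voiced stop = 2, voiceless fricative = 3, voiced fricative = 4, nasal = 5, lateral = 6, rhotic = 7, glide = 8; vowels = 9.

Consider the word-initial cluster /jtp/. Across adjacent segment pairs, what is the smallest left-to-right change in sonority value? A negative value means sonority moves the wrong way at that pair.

/j/ — glide, sonority 8.
/t/ — voiceless stop, sonority 1.
/p/ — voiceless stop, sonority 1.
/j/→/t/: change -7.
/t/→/p/: change +0.
Minimum = -7.

-7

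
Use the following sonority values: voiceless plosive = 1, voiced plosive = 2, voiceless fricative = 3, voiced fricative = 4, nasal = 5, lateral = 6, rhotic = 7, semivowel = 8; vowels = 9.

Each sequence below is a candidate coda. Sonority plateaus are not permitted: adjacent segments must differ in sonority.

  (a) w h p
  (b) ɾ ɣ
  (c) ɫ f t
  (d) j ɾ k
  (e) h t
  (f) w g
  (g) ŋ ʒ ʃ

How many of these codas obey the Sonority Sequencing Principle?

7

(a) w h p: profile 8-3-1 — obeys.
(b) ɾ ɣ: profile 7-4 — obeys.
(c) ɫ f t: profile 6-3-1 — obeys.
(d) j ɾ k: profile 8-7-1 — obeys.
(e) h t: profile 3-1 — obeys.
(f) w g: profile 8-2 — obeys.
(g) ŋ ʒ ʃ: profile 5-4-3 — obeys.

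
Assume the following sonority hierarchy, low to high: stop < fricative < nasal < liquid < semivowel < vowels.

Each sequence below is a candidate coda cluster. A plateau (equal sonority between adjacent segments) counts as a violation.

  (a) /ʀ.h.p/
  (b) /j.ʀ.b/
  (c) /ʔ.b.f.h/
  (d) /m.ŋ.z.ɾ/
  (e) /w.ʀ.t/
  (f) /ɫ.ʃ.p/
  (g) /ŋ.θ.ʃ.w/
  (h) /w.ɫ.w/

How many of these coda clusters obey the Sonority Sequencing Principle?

4

(a) sonority 4-2-1: well-formed.
(b) sonority 5-4-1: well-formed.
(c) sonority 1-1-2-2: ill-formed.
(d) sonority 3-3-2-4: ill-formed.
(e) sonority 5-4-1: well-formed.
(f) sonority 4-2-1: well-formed.
(g) sonority 3-2-2-5: ill-formed.
(h) sonority 5-4-5: ill-formed.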